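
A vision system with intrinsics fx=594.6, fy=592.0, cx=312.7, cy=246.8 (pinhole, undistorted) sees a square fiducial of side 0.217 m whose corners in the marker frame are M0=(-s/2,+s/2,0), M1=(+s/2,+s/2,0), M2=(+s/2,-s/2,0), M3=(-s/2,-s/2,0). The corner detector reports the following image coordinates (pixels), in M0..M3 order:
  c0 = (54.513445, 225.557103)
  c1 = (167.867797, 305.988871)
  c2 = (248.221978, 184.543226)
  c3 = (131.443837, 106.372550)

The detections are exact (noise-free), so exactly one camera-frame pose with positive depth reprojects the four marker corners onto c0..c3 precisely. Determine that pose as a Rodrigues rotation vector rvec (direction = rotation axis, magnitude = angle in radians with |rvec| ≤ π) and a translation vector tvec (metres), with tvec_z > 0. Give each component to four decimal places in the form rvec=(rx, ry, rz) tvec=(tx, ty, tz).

rvec=(0.0143, 0.1199, 0.5915) tvec=(-0.2443, -0.0622, 0.8901)

Intrinsics K: fx=594.6, fy=592.0, cx=312.7, cy=246.8
Marker side s = 0.217 m; corners in marker frame (Z=0):
  M0 = (-0.1085, +0.1085, 0)
  M1 = (+0.1085, +0.1085, 0)
  M2 = (+0.1085, -0.1085, 0)
  M3 = (-0.1085, -0.1085, 0)
Detected image corners:
  c0 = (54.513445, 225.557103) px
  c1 = (167.867797, 305.988871) px
  c2 = (248.221978, 184.543226) px
  c3 = (131.443837, 106.372550) px
Planar DLT: solve 8×8 A·h = b for H (H[2,2]=1):
  H  [+511.84832 -354.21584 +149.52088]
  H  [+340.38534 +565.42563 +205.44119]
  H  [-0.12202 +0.05373 +1.00000]
B = K⁻¹H; ‖b₁‖=1.123470, ‖b₂‖=1.123470; λ = 2/(‖b₁‖+‖b₂‖) = 0.890099, sign → tz>0 ⇒ λ=+0.890099
r₁ = λ·B[:,0] = (+0.82334,+0.55706,-0.10861); r₂ = λ·B[:,1] = (-0.55540,+0.83021,+0.04782)
r₃ = r₁×r₂ = (+0.11681,+0.02095,+0.99293); SVD([r₁ r₂ r₃]) → R = UVᵀ:
  R  [+0.82334 -0.55540 +0.11681]
  R  [+0.55706 +0.83021 +0.02095]
  R  [-0.10861 +0.04782 +0.99293]
t = (-0.24427, -0.06218, +0.89010) m
tr R = 2.646479; θ = arccos((tr R − 1)/2) = 0.603702 rad = 34.590°
axis k = ((R−Rᵀ)₃₂, (R−Rᵀ)₁₃, (R−Rᵀ)₂₁) / (2 sinθ) = (+0.023672, +0.198534, +0.979808)
rvec = θ·k = (+0.014291, +0.119855, +0.591513)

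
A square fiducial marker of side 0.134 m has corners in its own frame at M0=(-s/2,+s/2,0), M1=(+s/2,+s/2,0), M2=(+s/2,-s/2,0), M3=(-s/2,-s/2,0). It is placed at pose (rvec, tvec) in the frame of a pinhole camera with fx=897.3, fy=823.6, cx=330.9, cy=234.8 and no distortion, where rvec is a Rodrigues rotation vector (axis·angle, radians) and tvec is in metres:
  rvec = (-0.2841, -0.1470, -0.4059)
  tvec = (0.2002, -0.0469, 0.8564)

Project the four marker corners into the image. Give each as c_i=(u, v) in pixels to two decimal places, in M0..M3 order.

Intrinsics K: fx=897.3, fy=823.6, cx=330.9, cy=234.8
Marker side s = 0.134 m; corners in marker frame (Z=0):
  M0 = (-0.0670, +0.0670, 0)
  M1 = (+0.0670, +0.0670, 0)
  M2 = (+0.0670, -0.0670, 0)
  M3 = (-0.0670, -0.0670, 0)
rvec = (-0.2841, -0.1470, -0.4059), |rvec| = θ = 0.51679 rad = 29.610°
Rodrigues: sinθ=0.49410, 1−cosθ=0.13059; R = I + sinθ·[k]× + (1−cosθ)·[k]×²:
    [+0.90887 +0.40849 -0.08416]
    [-0.36765 +0.87997 +0.30080]
    [+0.19693 -0.24245 +0.94997]
t = (0.2002, -0.0469, 0.8564) m
M0: Pc = R·M0+t = (+0.16667, +0.03669, +0.82696); u = 897.3·(+0.16667)/0.82696 + 330.9 = 511.7512, v = 823.6·(+0.03669)/0.82696 + 234.8 = 271.3417
M1: Pc = R·M1+t = (+0.28846, -0.01257, +0.85335); u = 897.3·(+0.28846)/0.85335 + 330.9 = 634.2201, v = 823.6·(-0.01257)/0.85335 + 234.8 = 222.6640
M2: Pc = R·M2+t = (+0.23373, -0.13049, +0.88584); u = 897.3·(+0.23373)/0.88584 + 330.9 = 567.6497, v = 823.6·(-0.13049)/0.88584 + 234.8 = 113.4773
M3: Pc = R·M3+t = (+0.11194, -0.08123, +0.85945); u = 897.3·(+0.11194)/0.85945 + 330.9 = 447.7662, v = 823.6·(-0.08123)/0.85945 + 234.8 = 156.9625

c0=(511.75, 271.34) c1=(634.22, 222.66) c2=(567.65, 113.48) c3=(447.77, 156.96)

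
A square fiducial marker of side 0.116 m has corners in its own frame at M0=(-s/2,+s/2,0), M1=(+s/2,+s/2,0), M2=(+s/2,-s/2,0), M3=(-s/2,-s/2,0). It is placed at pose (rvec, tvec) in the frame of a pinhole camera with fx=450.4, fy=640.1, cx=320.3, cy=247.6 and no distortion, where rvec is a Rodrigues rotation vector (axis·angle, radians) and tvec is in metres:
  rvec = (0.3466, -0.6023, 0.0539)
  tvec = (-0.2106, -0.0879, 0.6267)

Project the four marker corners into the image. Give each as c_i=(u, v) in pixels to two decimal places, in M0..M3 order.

c0=(123.60, 215.79) c1=(206.22, 213.32) c2=(212.16, 102.57) c3=(125.16, 92.64)

Intrinsics K: fx=450.4, fy=640.1, cx=320.3, cy=247.6
Marker side s = 0.116 m; corners in marker frame (Z=0):
  M0 = (-0.0580, +0.0580, 0)
  M1 = (+0.0580, +0.0580, 0)
  M2 = (+0.0580, -0.0580, 0)
  M3 = (-0.0580, -0.0580, 0)
rvec = (0.3466, -0.6023, 0.0539), |rvec| = θ = 0.69700 rad = 39.935°
Rodrigues: sinθ=0.64192, 1−cosθ=0.23323; R = I + sinθ·[k]× + (1−cosθ)·[k]×²:
    [+0.82445 -0.14986 -0.54574]
    [-0.05058 +0.94093 -0.33480]
    [+0.56367 +0.30363 +0.76817]
t = (-0.2106, -0.0879, 0.6267) m
M0: Pc = R·M0+t = (-0.26711, -0.03039, +0.61162); u = 450.4·(-0.26711)/0.61162 + 320.3 = 123.5980, v = 640.1·(-0.03039)/0.61162 + 247.6 = 215.7924
M1: Pc = R·M1+t = (-0.17147, -0.03626, +0.67700); u = 450.4·(-0.17147)/0.67700 + 320.3 = 206.2210, v = 640.1·(-0.03626)/0.67700 + 247.6 = 213.3169
M2: Pc = R·M2+t = (-0.15409, -0.14541, +0.64178); u = 450.4·(-0.15409)/0.64178 + 320.3 = 212.1604, v = 640.1·(-0.14541)/0.64178 + 247.6 = 102.5736
M3: Pc = R·M3+t = (-0.24973, -0.13954, +0.57640); u = 450.4·(-0.24973)/0.57640 + 320.3 = 125.1625, v = 640.1·(-0.13954)/0.57640 + 247.6 = 92.6376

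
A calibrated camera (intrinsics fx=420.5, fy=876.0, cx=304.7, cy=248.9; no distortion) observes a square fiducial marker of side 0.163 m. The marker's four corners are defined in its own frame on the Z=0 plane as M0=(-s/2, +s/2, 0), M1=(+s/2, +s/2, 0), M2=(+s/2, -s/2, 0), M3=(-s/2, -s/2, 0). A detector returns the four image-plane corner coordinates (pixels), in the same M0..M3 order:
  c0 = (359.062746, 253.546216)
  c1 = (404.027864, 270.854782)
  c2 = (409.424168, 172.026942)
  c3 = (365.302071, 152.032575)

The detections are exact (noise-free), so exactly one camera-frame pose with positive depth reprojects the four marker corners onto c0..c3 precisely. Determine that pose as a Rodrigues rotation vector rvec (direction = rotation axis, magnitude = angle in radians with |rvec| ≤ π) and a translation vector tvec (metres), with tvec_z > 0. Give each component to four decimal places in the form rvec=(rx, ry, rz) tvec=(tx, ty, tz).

Intrinsics K: fx=420.5, fy=876.0, cx=304.7, cy=248.9
Marker side s = 0.163 m; corners in marker frame (Z=0):
  M0 = (-0.0815, +0.0815, 0)
  M1 = (+0.0815, +0.0815, 0)
  M2 = (+0.0815, -0.0815, 0)
  M3 = (-0.0815, -0.0815, 0)
Detected image corners:
  c0 = (359.062746, 253.546216) px
  c1 = (404.027864, 270.854782) px
  c2 = (409.424168, 172.026942) px
  c3 = (365.302071, 152.032575) px
Planar DLT: solve 8×8 A·h = b for H (H[2,2]=1):
  H  [+343.10673 -71.16897 +384.80591]
  H  [+153.02798 +594.82763 +211.87614]
  H  [+0.18169 -0.09238 +1.00000]
B = K⁻¹H; ‖b₁‖=0.718619, ‖b₂‖=0.718619; λ = 2/(‖b₁‖+‖b₂‖) = 1.391558, sign → tz>0 ⇒ λ=+1.391558
r₁ = λ·B[:,0] = (+0.95223,+0.17125,+0.25284); r₂ = λ·B[:,1] = (-0.14237,+0.98143,-0.12855)
r₃ = r₁×r₂ = (-0.27016,+0.08641,+0.95893); SVD([r₁ r₂ r₃]) → R = UVᵀ:
  R  [+0.95223 -0.14237 -0.27016]
  R  [+0.17125 +0.98143 +0.08641]
  R  [+0.25284 -0.12855 +0.95893]
t = (+0.26509, -0.05881, +1.39156) m
tr R = 2.892594; θ = arccos((tr R − 1)/2) = 0.329213 rad = 18.863°
axis k = ((R−Rᵀ)₃₂, (R−Rᵀ)₁₃, (R−Rᵀ)₂₁) / (2 sinθ) = (-0.332452, -0.808837, +0.485035)
rvec = θ·k = (-0.109447, -0.266280, +0.159680)

rvec=(-0.1094, -0.2663, 0.1597) tvec=(0.2651, -0.0588, 1.3916)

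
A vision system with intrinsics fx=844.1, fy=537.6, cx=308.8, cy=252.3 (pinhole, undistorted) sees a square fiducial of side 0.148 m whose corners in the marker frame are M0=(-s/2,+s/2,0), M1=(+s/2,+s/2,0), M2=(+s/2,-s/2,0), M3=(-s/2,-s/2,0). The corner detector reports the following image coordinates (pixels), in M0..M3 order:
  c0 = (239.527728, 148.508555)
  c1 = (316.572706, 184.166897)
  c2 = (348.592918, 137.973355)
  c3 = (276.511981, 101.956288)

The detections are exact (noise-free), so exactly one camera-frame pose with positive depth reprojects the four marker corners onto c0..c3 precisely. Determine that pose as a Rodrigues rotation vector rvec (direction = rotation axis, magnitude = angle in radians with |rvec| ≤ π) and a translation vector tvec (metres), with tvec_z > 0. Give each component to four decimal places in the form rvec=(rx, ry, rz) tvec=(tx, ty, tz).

rvec=(-0.3248, -0.5053, 0.4760) tvec=(-0.0190, -0.2648, 1.3025)

Intrinsics K: fx=844.1, fy=537.6, cx=308.8, cy=252.3
Marker side s = 0.148 m; corners in marker frame (Z=0):
  M0 = (-0.0740, +0.0740, 0)
  M1 = (+0.0740, +0.0740, 0)
  M2 = (+0.0740, -0.0740, 0)
  M3 = (-0.0740, -0.0740, 0)
Detected image corners:
  c0 = (239.527728, 148.508555) px
  c1 = (316.572706, 184.166897) px
  c2 = (348.592918, 137.973355) px
  c3 = (276.511981, 101.956288) px
Planar DLT: solve 8×8 A·h = b for H (H[2,2]=1):
  H  [+590.40082 -325.34291 +296.51424]
  H  [+284.34247 +268.42207 +143.00392]
  H  [+0.29457 -0.31353 +1.00000]
B = K⁻¹H; ‖b₁‖=0.767775, ‖b₂‖=0.767775; λ = 2/(‖b₁‖+‖b₂‖) = 1.302465, sign → tz>0 ⇒ λ=+1.302465
r₁ = λ·B[:,0] = (+0.77064,+0.50883,+0.38366); r₂ = λ·B[:,1] = (-0.35262,+0.84196,-0.40836)
r₃ = r₁×r₂ = (-0.53082,+0.17941,+0.82828); SVD([r₁ r₂ r₃]) → R = UVᵀ:
  R  [+0.77064 -0.35262 -0.53082]
  R  [+0.50883 +0.84196 +0.17941]
  R  [+0.38366 -0.40836 +0.82828]
t = (-0.01896, -0.26480, +1.30246) m
tr R = 2.440886; θ = arccos((tr R − 1)/2) = 0.766356 rad = 43.909°
axis k = ((R−Rᵀ)₃₂, (R−Rᵀ)₁₃, (R−Rᵀ)₂₁) / (2 sinθ) = (-0.423763, -0.659309, +0.621077)
rvec = θ·k = (-0.324753, -0.505265, +0.475966)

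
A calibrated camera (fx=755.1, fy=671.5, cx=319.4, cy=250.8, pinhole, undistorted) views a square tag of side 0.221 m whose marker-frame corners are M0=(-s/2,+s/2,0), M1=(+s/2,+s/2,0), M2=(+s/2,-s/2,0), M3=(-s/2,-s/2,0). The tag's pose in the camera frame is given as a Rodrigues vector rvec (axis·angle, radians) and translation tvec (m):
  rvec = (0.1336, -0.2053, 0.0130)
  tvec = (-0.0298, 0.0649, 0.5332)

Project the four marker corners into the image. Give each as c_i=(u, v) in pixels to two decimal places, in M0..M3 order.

c0=(116.78, 473.94) c1=(419.30, 456.09) c2=(432.82, 195.35) c3=(113.89, 190.54)

Intrinsics K: fx=755.1, fy=671.5, cx=319.4, cy=250.8
Marker side s = 0.221 m; corners in marker frame (Z=0):
  M0 = (-0.1105, +0.1105, 0)
  M1 = (+0.1105, +0.1105, 0)
  M2 = (+0.1105, -0.1105, 0)
  M3 = (-0.1105, -0.1105, 0)
rvec = (0.1336, -0.2053, 0.0130), |rvec| = θ = 0.24529 rad = 14.054°
Rodrigues: sinθ=0.24284, 1−cosθ=0.02993; R = I + sinθ·[k]× + (1−cosθ)·[k]×²:
    [+0.97895 -0.02652 -0.20238]
    [-0.00078 +0.99104 -0.13359]
    [+0.20411 +0.13094 +0.97015]
t = (-0.0298, 0.0649, 0.5332) m
M0: Pc = R·M0+t = (-0.14090, +0.17450, +0.52511); u = 755.1·(-0.14090)/0.52511 + 319.4 = 116.7844, v = 671.5·(+0.17450)/0.52511 + 250.8 = 473.9391
M1: Pc = R·M1+t = (+0.07544, +0.17432, +0.57022); u = 755.1·(+0.07544)/0.57022 + 319.4 = 419.3040, v = 671.5·(+0.17432)/0.57022 + 250.8 = 456.0854
M2: Pc = R·M2+t = (+0.08130, -0.04470, +0.54129); u = 755.1·(+0.08130)/0.54129 + 319.4 = 432.8195, v = 671.5·(-0.04470)/0.54129 + 250.8 = 195.3528
M3: Pc = R·M3+t = (-0.13504, -0.04452, +0.49618); u = 755.1·(-0.13504)/0.49618 + 319.4 = 113.8857, v = 671.5·(-0.04452)/0.49618 + 250.8 = 190.5438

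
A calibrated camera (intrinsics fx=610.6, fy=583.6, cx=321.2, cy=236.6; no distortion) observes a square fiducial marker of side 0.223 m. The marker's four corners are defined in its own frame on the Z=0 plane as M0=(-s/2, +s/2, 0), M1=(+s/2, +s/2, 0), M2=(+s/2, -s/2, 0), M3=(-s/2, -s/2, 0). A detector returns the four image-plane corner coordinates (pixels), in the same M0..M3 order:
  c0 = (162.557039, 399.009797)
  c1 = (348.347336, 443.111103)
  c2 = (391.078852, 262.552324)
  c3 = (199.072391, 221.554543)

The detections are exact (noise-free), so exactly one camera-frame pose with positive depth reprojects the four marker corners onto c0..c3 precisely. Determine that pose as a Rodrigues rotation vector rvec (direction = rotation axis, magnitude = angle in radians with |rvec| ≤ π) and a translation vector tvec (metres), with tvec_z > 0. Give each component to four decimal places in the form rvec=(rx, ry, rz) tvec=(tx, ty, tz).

Intrinsics K: fx=610.6, fy=583.6, cx=321.2, cy=236.6
Marker side s = 0.223 m; corners in marker frame (Z=0):
  M0 = (-0.1115, +0.1115, 0)
  M1 = (+0.1115, +0.1115, 0)
  M2 = (+0.1115, -0.1115, 0)
  M3 = (-0.1115, -0.1115, 0)
Detected image corners:
  c0 = (162.557039, 399.009797) px
  c1 = (348.347336, 443.111103) px
  c2 = (391.078852, 262.552324) px
  c3 = (199.072391, 221.554543) px
Planar DLT: solve 8×8 A·h = b for H (H[2,2]=1):
  H  [+817.30251 -143.10163 +273.85600]
  H  [+155.27150 +844.09164 +332.54973]
  H  [-0.10746 +0.12503 +1.00000]
B = K⁻¹H; ‖b₁‖=1.433036, ‖b₂‖=1.433036; λ = 2/(‖b₁‖+‖b₂‖) = 0.697819, sign → tz>0 ⇒ λ=+0.697819
r₁ = λ·B[:,0] = (+0.97350,+0.21606,-0.07499); r₂ = λ·B[:,1] = (-0.20944,+0.97392,+0.08724)
r₃ = r₁×r₂ = (+0.09189,-0.06923,+0.99336); SVD([r₁ r₂ r₃]) → R = UVᵀ:
  R  [+0.97350 -0.20944 +0.09189]
  R  [+0.21606 +0.97392 -0.06923]
  R  [-0.07499 +0.08724 +0.99336]
t = (-0.05411, +0.11473, +0.69782) m
tr R = 2.940778; θ = arccos((tr R − 1)/2) = 0.243960 rad = 13.978°
axis k = ((R−Rᵀ)₃₂, (R−Rᵀ)₁₃, (R−Rᵀ)₂₁) / (2 sinθ) = (+0.323894, +0.345432, +0.880778)
rvec = θ·k = (+0.079017, +0.084272, +0.214875)

rvec=(0.0790, 0.0843, 0.2149) tvec=(-0.0541, 0.1147, 0.6978)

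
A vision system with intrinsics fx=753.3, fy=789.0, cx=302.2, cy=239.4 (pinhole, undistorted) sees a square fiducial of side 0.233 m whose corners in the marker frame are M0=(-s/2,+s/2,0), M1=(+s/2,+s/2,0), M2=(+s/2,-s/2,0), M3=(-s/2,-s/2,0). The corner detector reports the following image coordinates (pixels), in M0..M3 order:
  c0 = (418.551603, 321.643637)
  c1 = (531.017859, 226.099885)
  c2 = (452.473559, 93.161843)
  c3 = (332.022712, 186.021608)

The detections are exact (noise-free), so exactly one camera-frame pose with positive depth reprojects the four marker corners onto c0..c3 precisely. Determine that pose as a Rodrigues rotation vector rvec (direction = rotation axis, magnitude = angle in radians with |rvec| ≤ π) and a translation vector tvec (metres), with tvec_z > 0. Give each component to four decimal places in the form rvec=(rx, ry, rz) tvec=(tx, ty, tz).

Intrinsics K: fx=753.3, fy=789.0, cx=302.2, cy=239.4
Marker side s = 0.233 m; corners in marker frame (Z=0):
  M0 = (-0.1165, +0.1165, 0)
  M1 = (+0.1165, +0.1165, 0)
  M2 = (+0.1165, -0.1165, 0)
  M3 = (-0.1165, -0.1165, 0)
Detected image corners:
  c0 = (418.551603, 321.643637) px
  c1 = (531.017859, 226.099885) px
  c2 = (452.473559, 93.161843) px
  c3 = (332.022712, 186.021608) px
Planar DLT: solve 8×8 A·h = b for H (H[2,2]=1):
  H  [+584.12278 +421.44330 +435.59013]
  H  [-364.05498 +608.41406 +206.88043]
  H  [+0.19518 +0.15593 +1.00000]
B = K⁻¹H; ‖b₁‖=0.891700, ‖b₂‖=0.891700; λ = 2/(‖b₁‖+‖b₂‖) = 1.121453, sign → tz>0 ⇒ λ=+1.121453
r₁ = λ·B[:,0] = (+0.78179,-0.58387,+0.21888); r₂ = λ·B[:,1] = (+0.55726,+0.81172,+0.17487)
r₃ = r₁×r₂ = (-0.27977,-0.01474,+0.95995); SVD([r₁ r₂ r₃]) → R = UVᵀ:
  R  [+0.78179 +0.55726 -0.27977]
  R  [-0.58387 +0.81172 -0.01474]
  R  [+0.21888 +0.17487 +0.95995]
t = (+0.19858, -0.04622, +1.12145) m
tr R = 2.553458; θ = arccos((tr R − 1)/2) = 0.681341 rad = 39.038°
axis k = ((R−Rᵀ)₃₂, (R−Rᵀ)₁₃, (R−Rᵀ)₂₁) / (2 sinθ) = (+0.150521, -0.395857, -0.905892)
rvec = θ·k = (+0.102556, -0.269714, -0.617221)

rvec=(0.1026, -0.2697, -0.6172) tvec=(0.1986, -0.0462, 1.1215)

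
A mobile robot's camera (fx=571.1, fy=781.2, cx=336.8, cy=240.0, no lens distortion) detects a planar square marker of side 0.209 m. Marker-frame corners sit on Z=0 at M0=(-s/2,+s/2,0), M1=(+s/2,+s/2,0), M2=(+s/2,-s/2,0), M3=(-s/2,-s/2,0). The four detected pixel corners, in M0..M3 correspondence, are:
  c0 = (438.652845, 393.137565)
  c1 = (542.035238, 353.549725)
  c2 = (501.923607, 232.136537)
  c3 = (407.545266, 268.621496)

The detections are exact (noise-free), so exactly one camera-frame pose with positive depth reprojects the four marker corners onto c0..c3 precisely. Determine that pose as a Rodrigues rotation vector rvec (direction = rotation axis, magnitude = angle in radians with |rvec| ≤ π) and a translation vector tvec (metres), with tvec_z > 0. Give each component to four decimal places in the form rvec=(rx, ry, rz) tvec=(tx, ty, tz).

Intrinsics K: fx=571.1, fy=781.2, cx=336.8, cy=240.0
Marker side s = 0.209 m; corners in marker frame (Z=0):
  M0 = (-0.1045, +0.1045, 0)
  M1 = (+0.1045, +0.1045, 0)
  M2 = (+0.1045, -0.1045, 0)
  M3 = (-0.1045, -0.1045, 0)
Detected image corners:
  c0 = (438.652845, 393.137565) px
  c1 = (542.035238, 353.549725) px
  c2 = (501.923607, 232.136537) px
  c3 = (407.545266, 268.621496) px
Planar DLT: solve 8×8 A·h = b for H (H[2,2]=1):
  H  [+466.17359 -33.38095 +471.67180]
  H  [-185.59639 +453.89954 +309.11636]
  H  [-0.01263 -0.43115 +1.00000]
B = K⁻¹H; ‖b₁‖=0.856324, ‖b₂‖=0.856324; λ = 2/(‖b₁‖+‖b₂‖) = 1.167782, sign → tz>0 ⇒ λ=+1.167782
r₁ = λ·B[:,0] = (+0.96193,-0.27291,-0.01475); r₂ = λ·B[:,1] = (+0.22867,+0.83320,-0.50348)
r₃ = r₁×r₂ = (+0.14969,+0.48094,+0.86388); SVD([r₁ r₂ r₃]) → R = UVᵀ:
  R  [+0.96193 +0.22867 +0.14969]
  R  [-0.27291 +0.83320 +0.48094]
  R  [-0.01475 -0.50348 +0.86388]
t = (+0.27579, +0.10332, +1.16778) m
tr R = 2.659000; θ = arccos((tr R − 1)/2) = 0.592584 rad = 33.953°
axis k = ((R−Rᵀ)₃₂, (R−Rᵀ)₁₃, (R−Rᵀ)₂₁) / (2 sinθ) = (-0.881304, +0.147215, -0.449034)
rvec = θ·k = (-0.522247, +0.087237, -0.266090)

rvec=(-0.5222, 0.0872, -0.2661) tvec=(0.2758, 0.1033, 1.1678)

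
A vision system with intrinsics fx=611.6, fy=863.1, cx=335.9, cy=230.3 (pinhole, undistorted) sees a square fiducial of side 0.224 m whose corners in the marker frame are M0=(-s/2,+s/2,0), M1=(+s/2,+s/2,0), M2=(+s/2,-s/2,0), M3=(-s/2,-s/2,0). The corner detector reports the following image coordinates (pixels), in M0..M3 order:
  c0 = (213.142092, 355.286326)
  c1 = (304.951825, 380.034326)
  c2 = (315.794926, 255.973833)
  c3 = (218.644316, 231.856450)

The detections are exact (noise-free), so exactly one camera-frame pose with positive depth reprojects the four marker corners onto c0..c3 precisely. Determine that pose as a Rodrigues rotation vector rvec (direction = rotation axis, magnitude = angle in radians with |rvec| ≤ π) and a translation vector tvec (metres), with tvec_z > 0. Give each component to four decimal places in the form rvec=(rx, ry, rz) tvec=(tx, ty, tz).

rvec=(0.3455, 0.1294, 0.1508) tvec=(-0.1684, 0.1256, 1.4056)

Intrinsics K: fx=611.6, fy=863.1, cx=335.9, cy=230.3
Marker side s = 0.224 m; corners in marker frame (Z=0):
  M0 = (-0.1120, +0.1120, 0)
  M1 = (+0.1120, +0.1120, 0)
  M2 = (+0.1120, -0.1120, 0)
  M3 = (-0.1120, -0.1120, 0)
Detected image corners:
  c0 = (213.142092, 355.286326) px
  c1 = (304.951825, 380.034326) px
  c2 = (315.794926, 255.973833) px
  c3 = (218.644316, 231.856450) px
Planar DLT: solve 8×8 A·h = b for H (H[2,2]=1):
  H  [+402.68086 +28.39078 +262.64306]
  H  [+87.29265 +627.70428 +307.39612]
  H  [-0.07136 +0.24619 +1.00000]
B = K⁻¹H; ‖b₁‖=0.711461, ‖b₂‖=0.711461; λ = 2/(‖b₁‖+‖b₂‖) = 1.405559, sign → tz>0 ⇒ λ=+1.405559
r₁ = λ·B[:,0] = (+0.98051,+0.16892,-0.10030); r₂ = λ·B[:,1] = (-0.12480,+0.92988,+0.34603)
r₃ = r₁×r₂ = (+0.15172,-0.32677,+0.93285); SVD([r₁ r₂ r₃]) → R = UVᵀ:
  R  [+0.98051 -0.12480 +0.15172]
  R  [+0.16892 +0.92988 -0.32677]
  R  [-0.10030 +0.34603 +0.93285]
t = (-0.16836, +0.12555, +1.40556) m
tr R = 2.843244; θ = arccos((tr R − 1)/2) = 0.398557 rad = 22.836°
axis k = ((R−Rᵀ)₃₂, (R−Rᵀ)₁₃, (R−Rᵀ)₂₁) / (2 sinθ) = (+0.866820, +0.324690, +0.378417)
rvec = θ·k = (+0.345477, +0.129408, +0.150821)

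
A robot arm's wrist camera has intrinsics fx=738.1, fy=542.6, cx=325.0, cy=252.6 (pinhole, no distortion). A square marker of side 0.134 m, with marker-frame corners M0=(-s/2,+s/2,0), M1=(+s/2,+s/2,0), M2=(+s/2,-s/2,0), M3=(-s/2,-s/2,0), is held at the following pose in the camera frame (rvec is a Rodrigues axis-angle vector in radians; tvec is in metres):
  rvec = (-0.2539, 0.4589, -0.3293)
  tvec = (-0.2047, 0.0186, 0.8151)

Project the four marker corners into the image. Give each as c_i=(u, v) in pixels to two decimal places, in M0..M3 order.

Intrinsics K: fx=738.1, fy=542.6, cx=325.0, cy=252.6
Marker side s = 0.134 m; corners in marker frame (Z=0):
  M0 = (-0.0670, +0.0670, 0)
  M1 = (+0.0670, +0.0670, 0)
  M2 = (+0.0670, -0.0670, 0)
  M3 = (-0.0670, -0.0670, 0)
rvec = (-0.2539, 0.4589, -0.3293), |rvec| = θ = 0.61927 rad = 35.481°
Rodrigues: sinθ=0.58044, 1−cosθ=0.18570; R = I + sinθ·[k]× + (1−cosθ)·[k]×²:
    [+0.84552 +0.25223 +0.47061]
    [-0.36507 +0.91628 +0.16481]
    [-0.38964 -0.31115 +0.86681]
t = (-0.2047, 0.0186, 0.8151) m
M0: Pc = R·M0+t = (-0.24445, +0.10445, +0.82036); u = 738.1·(-0.24445)/0.82036 + 325.0 = 105.0612, v = 542.6·(+0.10445)/0.82036 + 252.6 = 321.6853
M1: Pc = R·M1+t = (-0.13115, +0.05553, +0.76815); u = 738.1·(-0.13115)/0.76815 + 325.0 = 198.9795, v = 542.6·(+0.05553)/0.76815 + 252.6 = 291.8255
M2: Pc = R·M2+t = (-0.16495, -0.06725, +0.80984); u = 738.1·(-0.16495)/0.80984 + 325.0 = 174.6626, v = 542.6·(-0.06725)/0.80984 + 252.6 = 207.5418
M3: Pc = R·M3+t = (-0.27825, -0.01833, +0.86205); u = 738.1·(-0.27825)/0.86205 + 325.0 = 86.7596, v = 542.6·(-0.01833)/0.86205 + 252.6 = 241.0622

c0=(105.06, 321.69) c1=(198.98, 291.83) c2=(174.66, 207.54) c3=(86.76, 241.06)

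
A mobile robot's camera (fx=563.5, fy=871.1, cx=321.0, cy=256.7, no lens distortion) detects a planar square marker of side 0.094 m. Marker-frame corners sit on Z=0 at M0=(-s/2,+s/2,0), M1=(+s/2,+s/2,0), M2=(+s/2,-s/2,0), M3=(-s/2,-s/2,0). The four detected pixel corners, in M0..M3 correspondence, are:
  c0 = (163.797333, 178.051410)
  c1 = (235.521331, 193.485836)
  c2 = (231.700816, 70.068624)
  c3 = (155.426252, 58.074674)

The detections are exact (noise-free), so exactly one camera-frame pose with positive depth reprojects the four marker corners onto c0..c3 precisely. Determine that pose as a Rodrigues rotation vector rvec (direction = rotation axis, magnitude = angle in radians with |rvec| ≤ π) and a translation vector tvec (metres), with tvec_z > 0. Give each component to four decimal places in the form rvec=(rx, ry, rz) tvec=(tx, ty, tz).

Intrinsics K: fx=563.5, fy=871.1, cx=321.0, cy=256.7
Marker side s = 0.094 m; corners in marker frame (Z=0):
  M0 = (-0.0470, +0.0470, 0)
  M1 = (+0.0470, +0.0470, 0)
  M2 = (+0.0470, -0.0470, 0)
  M3 = (-0.0470, -0.0470, 0)
Detected image corners:
  c0 = (163.797333, 178.051410) px
  c1 = (235.521331, 193.485836) px
  c2 = (231.700816, 70.068624) px
  c3 = (155.426252, 58.074674) px
Planar DLT: solve 8×8 A·h = b for H (H[2,2]=1):
  H  [+712.13054 +200.02389 +196.05230]
  H  [+99.26714 +1379.93586 +126.75830]
  H  [-0.37799 +0.68534 +1.00000]
B = K⁻¹H; ‖b₁‖=1.543159, ‖b₂‖=1.543159; λ = 2/(‖b₁‖+‖b₂‖) = 0.648021, sign → tz>0 ⇒ λ=+0.648021
r₁ = λ·B[:,0] = (+0.95848,+0.14603,-0.24494); r₂ = λ·B[:,1] = (-0.02296,+0.89568,+0.44411)
r₃ = r₁×r₂ = (+0.28424,-0.42005,+0.86184); SVD([r₁ r₂ r₃]) → R = UVᵀ:
  R  [+0.95848 -0.02296 +0.28424]
  R  [+0.14603 +0.89568 -0.42005]
  R  [-0.24494 +0.44411 +0.86184]
t = (-0.14369, -0.09667, +0.64802) m
tr R = 2.715994; θ = arccos((tr R − 1)/2) = 0.539439 rad = 30.908°
axis k = ((R−Rᵀ)₃₂, (R−Rᵀ)₁₃, (R−Rᵀ)₂₁) / (2 sinθ) = (+0.841187, +0.515116, +0.164499)
rvec = θ·k = (+0.453769, +0.277874, +0.088737)

rvec=(0.4538, 0.2779, 0.0887) tvec=(-0.1437, -0.0967, 0.6480)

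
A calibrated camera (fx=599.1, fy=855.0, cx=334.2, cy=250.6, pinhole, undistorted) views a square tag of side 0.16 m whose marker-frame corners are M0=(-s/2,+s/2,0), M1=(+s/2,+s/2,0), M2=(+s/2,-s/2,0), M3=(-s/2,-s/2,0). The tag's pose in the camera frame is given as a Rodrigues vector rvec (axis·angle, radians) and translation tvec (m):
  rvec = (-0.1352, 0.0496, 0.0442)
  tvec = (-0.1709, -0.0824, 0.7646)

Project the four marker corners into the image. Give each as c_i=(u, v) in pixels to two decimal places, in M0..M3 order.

Intrinsics K: fx=599.1, fy=855.0, cx=334.2, cy=250.6
Marker side s = 0.16 m; corners in marker frame (Z=0):
  M0 = (-0.0800, +0.0800, 0)
  M1 = (+0.0800, +0.0800, 0)
  M2 = (+0.0800, -0.0800, 0)
  M3 = (-0.0800, -0.0800, 0)
rvec = (-0.1352, 0.0496, 0.0442), |rvec| = θ = 0.15064 rad = 8.631°
Rodrigues: sinθ=0.15007, 1−cosθ=0.01132; R = I + sinθ·[k]× + (1−cosθ)·[k]×²:
    [+0.99780 -0.04738 +0.04643]
    [+0.04069 +0.98990 +0.13578]
    [-0.05239 -0.13360 +0.98965]
t = (-0.1709, -0.0824, 0.7646) m
M0: Pc = R·M0+t = (-0.25451, -0.00646, +0.75810); u = 599.1·(-0.25451)/0.75810 + 334.2 = 133.0674, v = 855.0·(-0.00646)/0.75810 + 250.6 = 243.3113
M1: Pc = R·M1+t = (-0.09487, +0.00005, +0.74972); u = 599.1·(-0.09487)/0.74972 + 334.2 = 258.3923, v = 855.0·(+0.00005)/0.74972 + 250.6 = 250.6538
M2: Pc = R·M2+t = (-0.08729, -0.15834, +0.77110); u = 599.1·(-0.08729)/0.77110 + 334.2 = 266.3836, v = 855.0·(-0.15834)/0.77110 + 250.6 = 75.0338
M3: Pc = R·M3+t = (-0.24693, -0.16485, +0.77948); u = 599.1·(-0.24693)/0.77948 + 334.2 = 144.4094, v = 855.0·(-0.16485)/0.77948 + 250.6 = 69.7814

c0=(133.07, 243.31) c1=(258.39, 250.65) c2=(266.38, 75.03) c3=(144.41, 69.78)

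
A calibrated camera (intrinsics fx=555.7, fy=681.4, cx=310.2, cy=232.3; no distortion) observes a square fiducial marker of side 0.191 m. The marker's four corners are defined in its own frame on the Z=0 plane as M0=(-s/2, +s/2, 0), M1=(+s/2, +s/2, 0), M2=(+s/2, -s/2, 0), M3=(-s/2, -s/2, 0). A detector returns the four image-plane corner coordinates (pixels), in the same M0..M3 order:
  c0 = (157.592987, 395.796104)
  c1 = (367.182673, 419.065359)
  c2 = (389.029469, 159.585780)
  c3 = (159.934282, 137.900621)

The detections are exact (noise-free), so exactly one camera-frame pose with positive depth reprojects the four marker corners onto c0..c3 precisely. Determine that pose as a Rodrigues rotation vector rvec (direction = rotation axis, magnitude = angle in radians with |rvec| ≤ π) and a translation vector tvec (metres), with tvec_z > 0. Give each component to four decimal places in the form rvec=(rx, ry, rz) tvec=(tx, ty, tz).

Intrinsics K: fx=555.7, fy=681.4, cx=310.2, cy=232.3
Marker side s = 0.191 m; corners in marker frame (Z=0):
  M0 = (-0.0955, +0.0955, 0)
  M1 = (+0.0955, +0.0955, 0)
  M2 = (+0.0955, -0.0955, 0)
  M3 = (-0.0955, -0.0955, 0)
Detected image corners:
  c0 = (157.592987, 395.796104) px
  c1 = (367.182673, 419.065359) px
  c2 = (389.029469, 159.585780) px
  c3 = (159.934282, 137.900621) px
Planar DLT: solve 8×8 A·h = b for H (H[2,2]=1):
  H  [+1126.76593 +60.94399 +267.41240]
  H  [+97.79512 +1482.72356 +283.71144]
  H  [-0.07217 +0.46161 +1.00000]
B = K⁻¹H; ‖b₁‖=2.076015, ‖b₂‖=2.076015; λ = 2/(‖b₁‖+‖b₂‖) = 0.481692, sign → tz>0 ⇒ λ=+0.481692
r₁ = λ·B[:,0] = (+0.99611,+0.08098,-0.03476); r₂ = λ·B[:,1] = (-0.07129,+0.97236,+0.22235)
r₃ = r₁×r₂ = (+0.05181,-0.21901,+0.97435); SVD([r₁ r₂ r₃]) → R = UVᵀ:
  R  [+0.99611 -0.07129 +0.05181]
  R  [+0.08098 +0.97236 -0.21901]
  R  [-0.03476 +0.22235 +0.97435]
t = (-0.03709, +0.03634, +0.48169) m
tr R = 2.942811; θ = arccos((tr R − 1)/2) = 0.239715 rad = 13.735°
axis k = ((R−Rᵀ)₃₂, (R−Rᵀ)₁₃, (R−Rᵀ)₂₁) / (2 sinθ) = (+0.929474, +0.182316, +0.320684)
rvec = θ·k = (+0.222809, +0.043704, +0.076873)

rvec=(0.2228, 0.0437, 0.0769) tvec=(-0.0371, 0.0363, 0.4817)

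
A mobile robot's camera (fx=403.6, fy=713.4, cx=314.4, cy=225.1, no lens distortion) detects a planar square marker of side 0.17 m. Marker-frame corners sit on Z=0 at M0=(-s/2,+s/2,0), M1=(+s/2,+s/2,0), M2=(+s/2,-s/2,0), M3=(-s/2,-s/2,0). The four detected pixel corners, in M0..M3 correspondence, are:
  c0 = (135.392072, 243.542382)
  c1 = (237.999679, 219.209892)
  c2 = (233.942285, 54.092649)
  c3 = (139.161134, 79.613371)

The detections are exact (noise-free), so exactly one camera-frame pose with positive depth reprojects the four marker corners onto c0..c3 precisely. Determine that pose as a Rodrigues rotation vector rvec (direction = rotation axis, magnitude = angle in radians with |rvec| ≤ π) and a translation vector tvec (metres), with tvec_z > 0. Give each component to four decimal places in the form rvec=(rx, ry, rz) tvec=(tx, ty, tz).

rvec=(-0.3139, 0.0962, -0.1175) tvec=(-0.2134, -0.0745, 0.6716)

Intrinsics K: fx=403.6, fy=713.4, cx=314.4, cy=225.1
Marker side s = 0.17 m; corners in marker frame (Z=0):
  M0 = (-0.0850, +0.0850, 0)
  M1 = (+0.0850, +0.0850, 0)
  M2 = (+0.0850, -0.0850, 0)
  M3 = (-0.0850, -0.0850, 0)
Detected image corners:
  c0 = (135.392072, 243.542382) px
  c1 = (237.999679, 219.209892) px
  c2 = (233.942285, 54.092649) px
  c3 = (139.161134, 79.613371) px
Planar DLT: solve 8×8 A·h = b for H (H[2,2]=1):
  H  [+558.52948 -86.39690 +186.14640]
  H  [-163.63539 +898.21665 +145.97391]
  H  [-0.11313 -0.46630 +1.00000]
B = K⁻¹H; ‖b₁‖=1.488989, ‖b₂‖=1.488989; λ = 2/(‖b₁‖+‖b₂‖) = 0.671597, sign → tz>0 ⇒ λ=+0.671597
r₁ = λ·B[:,0] = (+0.98859,-0.13007,-0.07598); r₂ = λ·B[:,1] = (+0.10019,+0.94440,-0.31317)
r₃ = r₁×r₂ = (+0.11249,+0.30198,+0.94665); SVD([r₁ r₂ r₃]) → R = UVᵀ:
  R  [+0.98859 +0.10019 +0.11249]
  R  [-0.13007 +0.94440 +0.30198]
  R  [-0.07598 -0.31317 +0.94665]
t = (-0.21342, -0.07449, +0.67160) m
tr R = 2.879640; θ = arccos((tr R − 1)/2) = 0.348693 rad = 19.979°
axis k = ((R−Rᵀ)₃₂, (R−Rᵀ)₁₃, (R−Rᵀ)₂₁) / (2 sinθ) = (-0.900214, +0.275807, -0.336966)
rvec = θ·k = (-0.313898, +0.096172, -0.117498)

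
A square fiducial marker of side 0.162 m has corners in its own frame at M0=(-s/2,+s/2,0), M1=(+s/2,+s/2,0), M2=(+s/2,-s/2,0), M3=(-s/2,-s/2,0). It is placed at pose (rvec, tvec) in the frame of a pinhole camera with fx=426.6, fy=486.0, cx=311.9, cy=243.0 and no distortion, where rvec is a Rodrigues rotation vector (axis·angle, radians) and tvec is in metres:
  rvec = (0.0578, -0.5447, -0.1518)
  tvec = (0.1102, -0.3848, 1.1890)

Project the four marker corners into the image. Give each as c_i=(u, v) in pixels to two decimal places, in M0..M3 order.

c0=(331.18, 120.18) c1=(377.02, 118.28) c2=(370.58, 53.15) c3=(323.65, 50.34)

Intrinsics K: fx=426.6, fy=486.0, cx=311.9, cy=243.0
Marker side s = 0.162 m; corners in marker frame (Z=0):
  M0 = (-0.0810, +0.0810, 0)
  M1 = (+0.0810, +0.0810, 0)
  M2 = (+0.0810, -0.0810, 0)
  M3 = (-0.0810, -0.0810, 0)
rvec = (0.0578, -0.5447, -0.1518), |rvec| = θ = 0.56840 rad = 32.567°
Rodrigues: sinθ=0.53829, 1−cosθ=0.15724; R = I + sinθ·[k]× + (1−cosθ)·[k]×²:
    [+0.84439 +0.12843 -0.52011]
    [-0.15908 +0.98716 -0.01450]
    [+0.51157 +0.09498 +0.85398]
t = (0.1102, -0.3848, 1.1890) m
M0: Pc = R·M0+t = (+0.05221, -0.29195, +1.15526); u = 426.6·(+0.05221)/1.15526 + 311.9 = 331.1787, v = 486.0·(-0.29195)/1.15526 + 243.0 = 120.1788
M1: Pc = R·M1+t = (+0.18900, -0.31773, +1.23813); u = 426.6·(+0.18900)/1.23813 + 311.9 = 377.0198, v = 486.0·(-0.31773)/1.23813 + 243.0 = 118.2841
M2: Pc = R·M2+t = (+0.16819, -0.47765, +1.22274); u = 426.6·(+0.16819)/1.22274 + 311.9 = 370.5801, v = 486.0·(-0.47765)/1.22274 + 243.0 = 53.1519
M3: Pc = R·M3+t = (+0.03140, -0.45187, +1.13987); u = 426.6·(+0.03140)/1.13987 + 311.9 = 323.6521, v = 486.0·(-0.45187)/1.13987 + 243.0 = 50.3367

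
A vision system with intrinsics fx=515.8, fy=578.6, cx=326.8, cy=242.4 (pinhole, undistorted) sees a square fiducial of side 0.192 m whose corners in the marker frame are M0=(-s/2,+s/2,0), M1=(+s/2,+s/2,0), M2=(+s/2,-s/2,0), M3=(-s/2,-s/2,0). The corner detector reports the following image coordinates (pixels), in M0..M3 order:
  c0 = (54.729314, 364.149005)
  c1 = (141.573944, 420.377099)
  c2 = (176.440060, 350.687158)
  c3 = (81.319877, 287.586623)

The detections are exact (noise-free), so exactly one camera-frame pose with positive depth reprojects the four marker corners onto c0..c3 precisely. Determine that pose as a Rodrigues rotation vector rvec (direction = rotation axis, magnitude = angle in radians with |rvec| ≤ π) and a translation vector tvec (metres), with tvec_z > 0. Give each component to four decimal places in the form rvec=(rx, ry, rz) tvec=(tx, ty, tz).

Intrinsics K: fx=515.8, fy=578.6, cx=326.8, cy=242.4
Marker side s = 0.192 m; corners in marker frame (Z=0):
  M0 = (-0.0960, +0.0960, 0)
  M1 = (+0.0960, +0.0960, 0)
  M2 = (+0.0960, -0.0960, 0)
  M3 = (-0.0960, -0.0960, 0)
Detected image corners:
  c0 = (54.729314, 364.149005) px
  c1 = (141.573944, 420.377099) px
  c2 = (176.440060, 350.687158) px
  c3 = (81.319877, 287.586623) px
Planar DLT: solve 8×8 A·h = b for H (H[2,2]=1):
  H  [+481.99242 -103.33921 +113.12933]
  H  [+338.60056 +558.93180 +357.68966]
  H  [+0.08071 +0.50100 +1.00000]
B = K⁻¹H; ‖b₁‖=1.044413, ‖b₂‖=1.044413; λ = 2/(‖b₁‖+‖b₂‖) = 0.957476, sign → tz>0 ⇒ λ=+0.957476
r₁ = λ·B[:,0] = (+0.84576,+0.52794,+0.07728); r₂ = λ·B[:,1] = (-0.49575,+0.72396,+0.47969)
r₃ = r₁×r₂ = (+0.19730,-0.44402,+0.87403); SVD([r₁ r₂ r₃]) → R = UVᵀ:
  R  [+0.84576 -0.49575 +0.19730]
  R  [+0.52794 +0.72396 -0.44402]
  R  [+0.07728 +0.47969 +0.87403]
t = (-0.39664, +0.19078, +0.95748) m
tr R = 2.443746; θ = arccos((tr R − 1)/2) = 0.764291 rad = 43.791°
axis k = ((R−Rᵀ)₃₂, (R−Rᵀ)₁₃, (R−Rᵀ)₂₁) / (2 sinθ) = (+0.667395, +0.086718, +0.739638)
rvec = θ·k = (+0.510084, +0.066278, +0.565299)

rvec=(0.5101, 0.0663, 0.5653) tvec=(-0.3966, 0.1908, 0.9575)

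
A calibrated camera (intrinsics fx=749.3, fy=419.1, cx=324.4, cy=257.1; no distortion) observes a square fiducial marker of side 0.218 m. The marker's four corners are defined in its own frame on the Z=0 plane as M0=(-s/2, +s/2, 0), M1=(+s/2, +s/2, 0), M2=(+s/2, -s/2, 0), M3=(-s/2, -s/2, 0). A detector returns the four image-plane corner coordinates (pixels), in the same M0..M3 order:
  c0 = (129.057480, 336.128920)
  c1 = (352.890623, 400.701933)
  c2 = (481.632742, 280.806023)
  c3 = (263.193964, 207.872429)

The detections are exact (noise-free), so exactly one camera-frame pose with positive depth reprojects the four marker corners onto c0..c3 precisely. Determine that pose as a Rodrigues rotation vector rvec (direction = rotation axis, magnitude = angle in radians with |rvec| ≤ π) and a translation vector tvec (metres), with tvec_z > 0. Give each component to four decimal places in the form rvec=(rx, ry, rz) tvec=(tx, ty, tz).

Intrinsics K: fx=749.3, fy=419.1, cx=324.4, cy=257.1
Marker side s = 0.218 m; corners in marker frame (Z=0):
  M0 = (-0.1090, +0.1090, 0)
  M1 = (+0.1090, +0.1090, 0)
  M2 = (+0.1090, -0.1090, 0)
  M3 = (-0.1090, -0.1090, 0)
Detected image corners:
  c0 = (129.057480, 336.128920) px
  c1 = (352.890623, 400.701933) px
  c2 = (481.632742, 280.806023) px
  c3 = (263.193964, 207.872429) px
Planar DLT: solve 8×8 A·h = b for H (H[2,2]=1):
  H  [+1100.07367 -585.98625 +309.67105]
  H  [+400.79655 +585.12617 +307.78868]
  H  [+0.27916 +0.05403 +1.00000]
B = K⁻¹H; ‖b₁‖=1.584118, ‖b₂‖=1.584118; λ = 2/(‖b₁‖+‖b₂‖) = 0.631266, sign → tz>0 ⇒ λ=+0.631266
r₁ = λ·B[:,0] = (+0.85049,+0.49559,+0.17622); r₂ = λ·B[:,1] = (-0.50844,+0.86042,+0.03411)
r₃ = r₁×r₂ = (-0.13472,-0.11861,+0.98376); SVD([r₁ r₂ r₃]) → R = UVᵀ:
  R  [+0.85049 -0.50844 -0.13472]
  R  [+0.49559 +0.86042 -0.11861]
  R  [+0.17622 +0.03411 +0.98376]
t = (-0.01241, +0.07635, +0.63127) m
tr R = 2.694669; θ = arccos((tr R − 1)/2) = 0.559850 rad = 32.077°
axis k = ((R−Rᵀ)₃₂, (R−Rᵀ)₁₃, (R−Rᵀ)₂₁) / (2 sinθ) = (+0.143780, -0.292759, +0.945314)
rvec = θ·k = (+0.080495, -0.163901, +0.529234)

rvec=(0.0805, -0.1639, 0.5292) tvec=(-0.0124, 0.0763, 0.6313)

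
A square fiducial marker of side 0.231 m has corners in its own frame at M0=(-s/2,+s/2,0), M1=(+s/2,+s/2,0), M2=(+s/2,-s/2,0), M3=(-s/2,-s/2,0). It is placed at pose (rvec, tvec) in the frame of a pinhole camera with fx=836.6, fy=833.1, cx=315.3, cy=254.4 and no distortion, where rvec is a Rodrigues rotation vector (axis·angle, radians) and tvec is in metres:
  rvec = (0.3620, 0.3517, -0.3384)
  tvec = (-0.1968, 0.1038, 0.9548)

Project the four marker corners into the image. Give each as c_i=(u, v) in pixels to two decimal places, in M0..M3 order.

c0=(108.58, 444.14) c1=(270.22, 409.95) c2=(183.21, 228.24) c3=(18.78, 281.66)

Intrinsics K: fx=836.6, fy=833.1, cx=315.3, cy=254.4
Marker side s = 0.231 m; corners in marker frame (Z=0):
  M0 = (-0.1155, +0.1155, 0)
  M1 = (+0.1155, +0.1155, 0)
  M2 = (+0.1155, -0.1155, 0)
  M3 = (-0.1155, -0.1155, 0)
rvec = (0.3620, 0.3517, -0.3384), |rvec| = θ = 0.60766 rad = 34.816°
Rodrigues: sinθ=0.57095, 1−cosθ=0.17901; R = I + sinθ·[k]× + (1−cosθ)·[k]×²:
    [+0.88452 +0.37968 +0.27106]
    [-0.25623 +0.88095 -0.39783]
    [-0.38984 +0.28243 +0.87650]
t = (-0.1968, 0.1038, 0.9548) m
M0: Pc = R·M0+t = (-0.25511, +0.23514, +1.03245); u = 836.6·(-0.25511)/1.03245 + 315.3 = 108.5834, v = 833.1·(+0.23514)/1.03245 + 254.4 = 444.1426
M1: Pc = R·M1+t = (-0.05079, +0.17596, +0.94239); u = 836.6·(-0.05079)/0.94239 + 315.3 = 270.2157, v = 833.1·(+0.17596)/0.94239 + 254.4 = 409.9488
M2: Pc = R·M2+t = (-0.13849, -0.02754, +0.87715); u = 836.6·(-0.13849)/0.87715 + 315.3 = 183.2116, v = 833.1·(-0.02754)/0.87715 + 254.4 = 228.2385
M3: Pc = R·M3+t = (-0.34281, +0.03164, +0.96721); u = 836.6·(-0.34281)/0.96721 + 315.3 = 18.7772, v = 833.1·(+0.03164)/0.96721 + 254.4 = 281.6572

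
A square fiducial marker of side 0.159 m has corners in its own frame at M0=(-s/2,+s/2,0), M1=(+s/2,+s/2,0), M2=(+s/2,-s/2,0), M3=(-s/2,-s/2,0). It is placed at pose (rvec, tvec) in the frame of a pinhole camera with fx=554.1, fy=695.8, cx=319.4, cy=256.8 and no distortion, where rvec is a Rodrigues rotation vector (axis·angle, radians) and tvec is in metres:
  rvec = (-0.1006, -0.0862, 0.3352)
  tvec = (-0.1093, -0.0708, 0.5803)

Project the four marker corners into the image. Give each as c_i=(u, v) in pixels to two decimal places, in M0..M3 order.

c0=(113.97, 229.10) c1=(261.52, 293.36) c2=(311.22, 117.48) c3=(169.12, 51.95)

Intrinsics K: fx=554.1, fy=695.8, cx=319.4, cy=256.8
Marker side s = 0.159 m; corners in marker frame (Z=0):
  M0 = (-0.0795, +0.0795, 0)
  M1 = (+0.0795, +0.0795, 0)
  M2 = (+0.0795, -0.0795, 0)
  M3 = (-0.0795, -0.0795, 0)
rvec = (-0.1006, -0.0862, 0.3352), |rvec| = θ = 0.36043 rad = 20.651°
Rodrigues: sinθ=0.35268, 1−cosθ=0.06425; R = I + sinθ·[k]× + (1−cosθ)·[k]×²:
    [+0.94075 -0.32370 -0.10102]
    [+0.33228 +0.93942 +0.08414]
    [+0.06767 -0.11273 +0.99132]
t = (-0.1093, -0.0708, 0.5803) m
M0: Pc = R·M0+t = (-0.20982, -0.02253, +0.56596); u = 554.1·(-0.20982)/0.56596 + 319.4 = 113.9726, v = 695.8·(-0.02253)/0.56596 + 256.8 = 229.0985
M1: Pc = R·M1+t = (-0.06024, +0.03030, +0.57672); u = 554.1·(-0.06024)/0.57672 + 319.4 = 261.5182, v = 695.8·(+0.03030)/0.57672 + 256.8 = 293.3565
M2: Pc = R·M2+t = (-0.00878, -0.11907, +0.59464); u = 554.1·(-0.00878)/0.59464 + 319.4 = 311.2222, v = 695.8·(-0.11907)/0.59464 + 256.8 = 117.4768
M3: Pc = R·M3+t = (-0.15836, -0.17190, +0.58388); u = 554.1·(-0.15836)/0.58388 + 319.4 = 169.1218, v = 695.8·(-0.17190)/0.58388 + 256.8 = 51.9504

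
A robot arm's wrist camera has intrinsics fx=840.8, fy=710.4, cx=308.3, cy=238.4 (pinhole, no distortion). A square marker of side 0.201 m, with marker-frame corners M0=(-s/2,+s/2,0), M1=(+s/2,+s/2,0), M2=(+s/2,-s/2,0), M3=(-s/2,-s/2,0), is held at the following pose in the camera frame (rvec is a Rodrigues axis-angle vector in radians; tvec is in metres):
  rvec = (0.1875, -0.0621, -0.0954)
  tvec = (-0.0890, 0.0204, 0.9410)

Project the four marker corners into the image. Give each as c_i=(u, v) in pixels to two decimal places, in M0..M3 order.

c0=(149.84, 334.23) c1=(325.53, 318.32) c2=(310.04, 171.00) c3=(126.90, 185.87)

Intrinsics K: fx=840.8, fy=710.4, cx=308.3, cy=238.4
Marker side s = 0.201 m; corners in marker frame (Z=0):
  M0 = (-0.1005, +0.1005, 0)
  M1 = (+0.1005, +0.1005, 0)
  M2 = (+0.1005, -0.1005, 0)
  M3 = (-0.1005, -0.1005, 0)
rvec = (0.1875, -0.0621, -0.0954), |rvec| = θ = 0.21935 rad = 12.568°
Rodrigues: sinθ=0.21759, 1−cosθ=0.02396; R = I + sinθ·[k]× + (1−cosθ)·[k]×²:
    [+0.99355 +0.08884 -0.07051]
    [-0.10044 +0.97796 -0.18305]
    [+0.05270 +0.18895 +0.98057]
t = (-0.0890, 0.0204, 0.9410) m
M0: Pc = R·M0+t = (-0.17992, +0.12878, +0.95469); u = 840.8·(-0.17992)/0.95469 + 308.3 = 149.8414, v = 710.4·(+0.12878)/0.95469 + 238.4 = 334.2259
M1: Pc = R·M1+t = (+0.01978, +0.10859, +0.96529); u = 840.8·(+0.01978)/0.96529 + 308.3 = 325.5289, v = 710.4·(+0.10859)/0.96529 + 238.4 = 318.3175
M2: Pc = R·M2+t = (+0.00192, -0.08798, +0.92731); u = 840.8·(+0.00192)/0.92731 + 308.3 = 310.0438, v = 710.4·(-0.08798)/0.92731 + 238.4 = 171.0004
M3: Pc = R·M3+t = (-0.19778, -0.06779, +0.91671); u = 840.8·(-0.19778)/0.91671 + 308.3 = 126.8987, v = 710.4·(-0.06779)/0.91671 + 238.4 = 185.8658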